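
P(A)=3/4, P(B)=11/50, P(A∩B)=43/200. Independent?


P(A)×P(B) = 33/200
P(A∩B) = 43/200
Not equal → NOT independent

No, not independent


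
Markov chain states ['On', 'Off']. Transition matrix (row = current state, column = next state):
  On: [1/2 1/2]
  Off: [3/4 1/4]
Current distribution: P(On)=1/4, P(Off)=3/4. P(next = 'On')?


P(next=On) = Σᵢ P(now=i)×P(i→On)
= 1/4×1/2 + 3/4×3/4
= 1/8 + 9/16 = 11/16

P = 11/16 ≈ 0.6875


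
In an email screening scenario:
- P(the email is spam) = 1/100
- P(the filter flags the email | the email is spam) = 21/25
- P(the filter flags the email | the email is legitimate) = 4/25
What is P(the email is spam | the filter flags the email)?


Using Bayes' theorem:
P(A|B) = P(B|A)·P(A) / P(B)

P(the filter flags the email) = 21/25 × 1/100 + 4/25 × 99/100
= 21/2500 + 99/625 = 417/2500

P(the email is spam|the filter flags the email) = (21/2500) / (417/2500) = 7/139

P(the email is spam|the filter flags the email) = 7/139 ≈ 5.04%


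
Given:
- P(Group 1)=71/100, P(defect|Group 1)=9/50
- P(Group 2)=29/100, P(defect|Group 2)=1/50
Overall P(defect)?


P(B) = Σ P(B|Aᵢ)×P(Aᵢ)
  9/50×71/100 = 639/5000
  1/50×29/100 = 29/5000
Sum = 167/1250

P(defect) = 167/1250 ≈ 13.36%


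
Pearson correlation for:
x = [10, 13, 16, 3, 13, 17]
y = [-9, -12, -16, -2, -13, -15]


n=6, Σx=72, Σy=-67, Σxy=-932, Σx²=992, Σy²=879
r = (6×(-932) - 72×(-67))/√((6×992 - 72²)(6×879 - (-67)²))
= -768/√(768×785) = -768/√602880 ≈ -768/776.4535 ≈ -0.9891

r ≈ -0.9891


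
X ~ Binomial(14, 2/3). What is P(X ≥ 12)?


P(X ≥ 12) = Σ P(X=i) for i=12..14
P(X=12) = 372736/4782969
P(X=13) = 114688/4782969
P(X=14) = 16384/4782969
Sum = 167936/1594323

P(X ≥ 12) = 167936/1594323 ≈ 10.53%


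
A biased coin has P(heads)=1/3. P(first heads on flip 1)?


Geometric: P(X=1) = (1-p)^(k-1)×p = (2/3)^0×1/3 = 1/3

P(X=1) = 1/3 ≈ 33.33%


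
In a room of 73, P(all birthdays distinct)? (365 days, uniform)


P(all different) = Π(365-i)/365 for i=0..72
= (365/365)×(364/365)×...×(293/365)
= 0.000439

P ≈ 0.0004 ≈ 0.04%


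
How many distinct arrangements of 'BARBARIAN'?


Letters: 9, freq: {'B': 2, 'A': 3, 'R': 2, 'I': 1, 'N': 1}
9!/(2!×3!×2!×1!×1!) = 362880/24 = 15120

15120


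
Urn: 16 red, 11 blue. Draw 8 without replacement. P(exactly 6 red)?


Hypergeometric: C(16,6)×C(11,2)/C(27,8)
= 8008×55/2220075 = 616/3105

P(X=6) = 616/3105 ≈ 19.84%


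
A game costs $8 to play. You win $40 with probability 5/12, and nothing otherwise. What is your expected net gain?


E[gain] = (40-8)×5/12 + (-8)×7/12
= 40/3 - 14/3 = 26/3

Expected net gain = $26/3 ≈ $8.67


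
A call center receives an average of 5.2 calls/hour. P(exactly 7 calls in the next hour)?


Poisson(λ=5.2): P(X=7) = e^(-λ)×λ^k/k!
= e^(-5.2) × 5.2^7 / 7!
≈ 0.005516564421 × 102807.170253 / 5040 ≈ 0.112528

P(X=7) ≈ 0.112528 ≈ 11.25%


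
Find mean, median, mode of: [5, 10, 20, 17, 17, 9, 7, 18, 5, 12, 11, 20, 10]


Sorted: [5, 5, 7, 9, 10, 10, 11, 12, 17, 17, 18, 20, 20]
Mean = 161/13
Median = 11
Freq: {5: 2, 10: 2, 20: 2, 17: 2, 9: 1, 7: 1, 18: 1, 12: 1, 11: 1}
Mode: [5, 10, 17, 20]

Mean=161/13, Median=11, Mode=[5, 10, 17, 20]


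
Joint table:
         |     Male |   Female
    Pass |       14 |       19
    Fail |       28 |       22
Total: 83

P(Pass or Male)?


P(Pass∨Male) = P(Pass) + P(Male) - P(Pass∧Male)
= (33 + 42 - 14)/83 = 61/83

P = 61/83 ≈ 73.49%


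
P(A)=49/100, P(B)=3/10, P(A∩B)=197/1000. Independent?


P(A)×P(B) = 147/1000
P(A∩B) = 197/1000
Not equal → NOT independent

No, not independent


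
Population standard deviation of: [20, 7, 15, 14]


Mean = 56/4 = 14
  (20-14)²=36
  (7-14)²=49
  (15-14)²=1
  (14-14)²=0
Σ(x-μ)² = 86
σ² = 86/4 = 43/2

σ = √(43/2) ≈ 4.6368


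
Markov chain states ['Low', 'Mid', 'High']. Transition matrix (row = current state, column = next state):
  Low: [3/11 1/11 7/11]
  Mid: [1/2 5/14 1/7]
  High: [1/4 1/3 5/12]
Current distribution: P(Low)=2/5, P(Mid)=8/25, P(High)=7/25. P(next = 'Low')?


P(next=Low) = Σᵢ P(now=i)×P(i→Low)
= 2/5×3/11 + 8/25×1/2 + 7/25×1/4
= 6/55 + 4/25 + 7/100 = 373/1100

P = 373/1100 ≈ 0.3391


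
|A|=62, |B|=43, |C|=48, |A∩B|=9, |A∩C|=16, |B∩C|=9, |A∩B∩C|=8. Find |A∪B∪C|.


|A∪B∪C| = 62+43+48-9-16-9+8 = 127

|A∪B∪C| = 127


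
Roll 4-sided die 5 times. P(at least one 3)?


P(no 3)^5 = (3/4)^5 = 243/1024
P(≥1) = 1 - 243/1024 = 781/1024

P = 781/1024 ≈ 76.27%


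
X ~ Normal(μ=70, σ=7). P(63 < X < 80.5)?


z₁=(63-70)/7=-1.0, z₂=(80.5-70)/7=1.5
P = Φ(1.5) - Φ(-1.0) = 0.933193 - 0.158655 = 0.774538 ≈ 0.7745

P(63 < X < 80.5) ≈ 0.7745


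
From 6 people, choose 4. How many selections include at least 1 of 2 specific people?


Complement: C(6,4) - C(4,4) = 15 - 1 = 14

14


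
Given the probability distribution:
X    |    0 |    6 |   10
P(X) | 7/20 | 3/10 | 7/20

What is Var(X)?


E[X] = 53/10
E[X²] = 229/5
Var(X) = E[X²] - (E[X])² = 229/5 - 2809/100 = 1771/100

Var(X) = 1771/100 ≈ 17.7100


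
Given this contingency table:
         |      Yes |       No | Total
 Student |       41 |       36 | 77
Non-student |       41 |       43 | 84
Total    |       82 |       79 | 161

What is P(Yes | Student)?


P(Yes | Student) = 41/(41+36) = 41/77

P(Yes|Student) = 41/77 ≈ 53.25%


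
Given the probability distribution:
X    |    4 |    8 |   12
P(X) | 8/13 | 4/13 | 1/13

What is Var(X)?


E[X] = 76/13
E[X²] = 528/13
Var(X) = E[X²] - (E[X])² = 528/13 - 5776/169 = 1088/169

Var(X) = 1088/169 ≈ 6.4379


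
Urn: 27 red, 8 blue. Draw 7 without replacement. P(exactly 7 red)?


Hypergeometric: C(27,7)×C(8,0)/C(35,7)
= 888030×1/6724520 = 8073/61132

P(X=7) = 8073/61132 ≈ 13.21%


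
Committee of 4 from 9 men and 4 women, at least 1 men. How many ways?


Count by #men:
  1M,3W: C(9,1)×C(4,3)=36
  2M,2W: C(9,2)×C(4,2)=216
  3M,1W: C(9,3)×C(4,1)=336
  4M,0W: C(9,4)×C(4,0)=126
Total = 714

714


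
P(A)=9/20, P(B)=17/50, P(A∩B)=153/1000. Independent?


P(A)×P(B) = 153/1000
P(A∩B) = 153/1000
Equal ✓ → Independent

Yes, independent


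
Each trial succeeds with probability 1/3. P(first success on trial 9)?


Geometric: P(X=9) = (1-p)^(k-1)×p = (2/3)^8×1/3 = 256/19683

P(X=9) = 256/19683 ≈ 1.30%


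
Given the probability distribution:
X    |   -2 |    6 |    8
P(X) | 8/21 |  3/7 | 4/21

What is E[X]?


E[X] = Σ x·P(X=x)
= (-2)×(8/21) + (6)×(3/7) + (8)×(4/21)
= 10/3

E[X] = 10/3


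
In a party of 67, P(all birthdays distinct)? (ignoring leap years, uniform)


P(all different) = Π(365-i)/365 for i=0..66
= (365/365)×(364/365)×...×(299/365)
= 0.001560

P ≈ 0.0016 ≈ 0.16%


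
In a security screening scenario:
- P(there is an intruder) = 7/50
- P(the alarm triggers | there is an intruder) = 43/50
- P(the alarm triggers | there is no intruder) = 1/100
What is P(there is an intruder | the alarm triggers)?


Using Bayes' theorem:
P(A|B) = P(B|A)·P(A) / P(B)

P(the alarm triggers) = 43/50 × 7/50 + 1/100 × 43/50
= 301/2500 + 43/5000 = 129/1000

P(there is an intruder|the alarm triggers) = (301/2500) / (129/1000) = 14/15

P(there is an intruder|the alarm triggers) = 14/15 ≈ 93.33%


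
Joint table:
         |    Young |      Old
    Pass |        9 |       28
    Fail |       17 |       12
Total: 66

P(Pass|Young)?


P(Pass|Young) = 9/(9+17) = 9/26

P = 9/26 ≈ 34.62%


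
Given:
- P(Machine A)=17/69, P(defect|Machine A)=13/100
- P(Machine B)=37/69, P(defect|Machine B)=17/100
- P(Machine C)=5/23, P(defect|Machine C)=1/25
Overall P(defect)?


P(B) = Σ P(B|Aᵢ)×P(Aᵢ)
  13/100×17/69 = 221/6900
  17/100×37/69 = 629/6900
  1/25×5/23 = 1/115
Sum = 91/690

P(defect) = 91/690 ≈ 13.19%


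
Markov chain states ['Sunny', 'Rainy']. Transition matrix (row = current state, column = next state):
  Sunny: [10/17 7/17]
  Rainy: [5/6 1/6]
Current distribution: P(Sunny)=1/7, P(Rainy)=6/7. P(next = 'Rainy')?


P(next=Rainy) = Σᵢ P(now=i)×P(i→Rainy)
= 1/7×7/17 + 6/7×1/6
= 1/17 + 1/7 = 24/119

P = 24/119 ≈ 0.2017


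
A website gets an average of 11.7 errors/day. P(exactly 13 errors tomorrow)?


Poisson(λ=11.7): P(X=13) = e^(-λ)×λ^k/k!
= e^(-11.7) × 11.7^13 / 13!
≈ 8.293819161e-06 × 7.69867883698e+13 / 6227020800 ≈ 0.102539

P(X=13) ≈ 0.102539 ≈ 10.25%


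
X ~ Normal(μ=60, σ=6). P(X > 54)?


z = (54-60)/6 = -1.0
P(X > 54) = 1 - P(Z ≤ -1.0) = 1 - 0.1587 = 0.8413

P(X > 54) ≈ 0.8413


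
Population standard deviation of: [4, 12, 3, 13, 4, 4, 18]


Mean = 58/7
  (4-58/7)²=900/49
  (12-58/7)²=676/49
  (3-58/7)²=1369/49
  (13-58/7)²=1089/49
  (4-58/7)²=900/49
  (4-58/7)²=900/49
  (18-58/7)²=4624/49
Σ(x-μ)² = 1494/7
σ² = (1494/7)/7 = 1494/49

σ = √(1494/49) ≈ 5.5218


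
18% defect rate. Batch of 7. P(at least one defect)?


P(all good) = (41/50)^7 = 194754273881/781250000000
P(≥1 defect) = 586495726119/781250000000

P = 586495726119/781250000000 ≈ 75.07%


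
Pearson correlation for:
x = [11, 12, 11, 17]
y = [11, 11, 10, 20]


n=4, Σx=51, Σy=52, Σxy=703, Σx²=675, Σy²=742
r = (4×703 - 51×52)/√((4×675 - 51²)(4×742 - 52²))
= 160/√(99×264) = 160/√26136 ≈ 160/161.6663 ≈ 0.9897

r ≈ 0.9897


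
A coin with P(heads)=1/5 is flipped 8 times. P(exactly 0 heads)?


Binomial: P(X=0) = C(8,0)×p^0×(1-p)^8
= 1 × 1 × 65536/390625 = 65536/390625

P(X=0) = 65536/390625 ≈ 16.78%


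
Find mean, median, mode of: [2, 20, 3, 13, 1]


Sorted: [1, 2, 3, 13, 20]
Mean = 39/5
Median = 3
Freq: {2: 1, 20: 1, 3: 1, 13: 1, 1: 1}
Mode: No mode

Mean=39/5, Median=3, Mode=No mode


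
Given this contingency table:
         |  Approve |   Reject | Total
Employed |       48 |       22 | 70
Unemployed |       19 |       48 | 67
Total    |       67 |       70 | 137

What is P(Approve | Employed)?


P(Approve | Employed) = 48/(48+22) = 48/70 = 24/35

P(Approve|Employed) = 24/35 ≈ 68.57%


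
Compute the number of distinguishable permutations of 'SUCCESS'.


Letters: 7, freq: {'S': 3, 'U': 1, 'C': 2, 'E': 1}
7!/(3!×1!×2!×1!) = 5040/12 = 420

420


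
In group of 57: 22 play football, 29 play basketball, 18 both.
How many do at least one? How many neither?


|A∪B| = 22+29-18 = 33
Neither = 57-33 = 24

At least one: 33; Neither: 24


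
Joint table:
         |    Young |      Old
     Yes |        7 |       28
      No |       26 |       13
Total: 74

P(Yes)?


P(Yes) = (7+28)/74 = 35/74

P(Yes) = 35/74 ≈ 47.30%


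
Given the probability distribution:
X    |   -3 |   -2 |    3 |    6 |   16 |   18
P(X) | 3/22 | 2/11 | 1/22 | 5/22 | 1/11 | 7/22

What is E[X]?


E[X] = Σ x·P(X=x)
= (-3)×(3/22) + (-2)×(2/11) + (3)×(1/22) + (6)×(5/22) + (16)×(1/11) + (18)×(7/22)
= 87/11

E[X] = 87/11


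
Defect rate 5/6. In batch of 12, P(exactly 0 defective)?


Binomial: P(X=0) = C(12,0)×p^0×(1-p)^12
= 1 × 1 × 1/2176782336 = 1/2176782336

P(X=0) = 1/2176782336 ≈ 0.00%


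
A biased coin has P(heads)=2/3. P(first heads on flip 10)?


Geometric: P(X=10) = (1-p)^(k-1)×p = (1/3)^9×2/3 = 2/59049

P(X=10) = 2/59049 ≈ 0.00%


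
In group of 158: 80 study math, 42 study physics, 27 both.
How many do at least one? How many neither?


|A∪B| = 80+42-27 = 95
Neither = 158-95 = 63

At least one: 95; Neither: 63


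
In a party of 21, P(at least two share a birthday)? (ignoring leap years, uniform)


P(all different) = Π(365-i)/365 for i=0..20
= 0.556312
P(match) = 1 - 0.556312 = 0.443688

P ≈ 0.4437 ≈ 44.37%


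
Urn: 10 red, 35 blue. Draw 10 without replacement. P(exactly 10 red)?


Hypergeometric: C(10,10)×C(35,0)/C(45,10)
= 1×1/3190187286 = 1/3190187286

P(X=10) = 1/3190187286 ≈ 0.00%


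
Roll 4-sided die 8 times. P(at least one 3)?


P(no 3)^8 = (3/4)^8 = 6561/65536
P(≥1) = 1 - 6561/65536 = 58975/65536

P = 58975/65536 ≈ 89.99%


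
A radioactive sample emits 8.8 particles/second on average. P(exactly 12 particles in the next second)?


Poisson(λ=8.8): P(X=12) = e^(-λ)×λ^k/k!
= e^(-8.8) × 8.8^12 / 12!
≈ 0.0001507330751 × 215671155822 / 479001600 ≈ 0.067868

P(X=12) ≈ 0.067868 ≈ 6.79%


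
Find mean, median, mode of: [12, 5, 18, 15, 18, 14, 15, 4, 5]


Sorted: [4, 5, 5, 12, 14, 15, 15, 18, 18]
Mean = 106/9
Median = 14
Freq: {12: 1, 5: 2, 18: 2, 15: 2, 14: 1, 4: 1}
Mode: [5, 15, 18]

Mean=106/9, Median=14, Mode=[5, 15, 18]


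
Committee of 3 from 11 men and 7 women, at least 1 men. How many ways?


Count by #men:
  1M,2W: C(11,1)×C(7,2)=231
  2M,1W: C(11,2)×C(7,1)=385
  3M,0W: C(11,3)×C(7,0)=165
Total = 781

781


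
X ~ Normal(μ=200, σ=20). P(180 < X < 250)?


z₁=(180-200)/20=-1.0, z₂=(250-200)/20=2.5
P = Φ(2.5) - Φ(-1.0) = 0.993790 - 0.158655 = 0.835135 ≈ 0.8351

P(180 < X < 250) ≈ 0.8351


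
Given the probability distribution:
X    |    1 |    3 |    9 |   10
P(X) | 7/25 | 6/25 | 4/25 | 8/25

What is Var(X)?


E[X] = 141/25
E[X²] = 237/5
Var(X) = E[X²] - (E[X])² = 237/5 - 19881/625 = 9744/625

Var(X) = 9744/625 ≈ 15.5904


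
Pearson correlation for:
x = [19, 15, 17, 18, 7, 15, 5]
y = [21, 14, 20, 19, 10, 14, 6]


n=7, Σx=96, Σy=104, Σxy=1601, Σx²=1498, Σy²=1730
r = (7×1601 - 96×104)/√((7×1498 - 96²)(7×1730 - 104²))
= 1223/√(1270×1294) = 1223/√1643380 ≈ 1223/1281.9438 ≈ 0.9540

r ≈ 0.9540


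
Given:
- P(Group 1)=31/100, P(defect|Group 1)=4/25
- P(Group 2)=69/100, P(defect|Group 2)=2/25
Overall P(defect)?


P(B) = Σ P(B|Aᵢ)×P(Aᵢ)
  4/25×31/100 = 31/625
  2/25×69/100 = 69/1250
Sum = 131/1250

P(defect) = 131/1250 ≈ 10.48%


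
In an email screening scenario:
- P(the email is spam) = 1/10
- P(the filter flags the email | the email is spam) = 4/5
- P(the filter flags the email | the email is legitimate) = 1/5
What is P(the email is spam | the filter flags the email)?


Using Bayes' theorem:
P(A|B) = P(B|A)·P(A) / P(B)

P(the filter flags the email) = 4/5 × 1/10 + 1/5 × 9/10
= 2/25 + 9/50 = 13/50

P(the email is spam|the filter flags the email) = (2/25) / (13/50) = 4/13

P(the email is spam|the filter flags the email) = 4/13 ≈ 30.77%


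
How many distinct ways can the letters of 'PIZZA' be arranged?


Letters: 5, freq: {'P': 1, 'I': 1, 'Z': 2, 'A': 1}
5!/(1!×1!×2!×1!) = 120/2 = 60

60


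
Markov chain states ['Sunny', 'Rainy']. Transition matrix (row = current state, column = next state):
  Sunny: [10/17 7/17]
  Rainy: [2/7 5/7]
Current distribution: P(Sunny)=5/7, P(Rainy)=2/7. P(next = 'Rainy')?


P(next=Rainy) = Σᵢ P(now=i)×P(i→Rainy)
= 5/7×7/17 + 2/7×5/7
= 5/17 + 10/49 = 415/833

P = 415/833 ≈ 0.4982


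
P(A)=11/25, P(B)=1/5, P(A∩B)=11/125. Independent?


P(A)×P(B) = 11/125
P(A∩B) = 11/125
Equal ✓ → Independent

Yes, independent


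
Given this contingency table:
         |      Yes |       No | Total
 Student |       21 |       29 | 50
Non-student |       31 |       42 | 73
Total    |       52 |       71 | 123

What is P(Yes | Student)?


P(Yes | Student) = 21/(21+29) = 21/50

P(Yes|Student) = 21/50 ≈ 42.00%


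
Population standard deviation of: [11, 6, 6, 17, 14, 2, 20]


Mean = 76/7
  (11-76/7)²=1/49
  (6-76/7)²=1156/49
  (6-76/7)²=1156/49
  (17-76/7)²=1849/49
  (14-76/7)²=484/49
  (2-76/7)²=3844/49
  (20-76/7)²=4096/49
Σ(x-μ)² = 1798/7
σ² = (1798/7)/7 = 1798/49

σ = √(1798/49) ≈ 6.0575


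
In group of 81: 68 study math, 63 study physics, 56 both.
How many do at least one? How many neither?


|A∪B| = 68+63-56 = 75
Neither = 81-75 = 6

At least one: 75; Neither: 6


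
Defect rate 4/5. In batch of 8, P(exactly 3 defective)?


Binomial: P(X=3) = C(8,3)×p^3×(1-p)^5
= 56 × 64/125 × 1/3125 = 3584/390625

P(X=3) = 3584/390625 ≈ 0.92%


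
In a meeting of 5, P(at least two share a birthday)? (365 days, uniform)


P(all different) = Π(365-i)/365 for i=0..4
= 0.972864
P(match) = 1 - 0.972864 = 0.027136

P ≈ 0.0271 ≈ 2.71%


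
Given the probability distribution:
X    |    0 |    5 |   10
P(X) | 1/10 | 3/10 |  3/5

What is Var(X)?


E[X] = 15/2
E[X²] = 135/2
Var(X) = E[X²] - (E[X])² = 135/2 - 225/4 = 45/4

Var(X) = 45/4 ≈ 11.2500


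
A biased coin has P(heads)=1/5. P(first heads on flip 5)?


Geometric: P(X=5) = (1-p)^(k-1)×p = (4/5)^4×1/5 = 256/3125

P(X=5) = 256/3125 ≈ 8.19%


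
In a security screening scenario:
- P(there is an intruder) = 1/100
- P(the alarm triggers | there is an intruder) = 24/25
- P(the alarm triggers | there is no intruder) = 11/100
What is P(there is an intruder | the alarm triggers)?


Using Bayes' theorem:
P(A|B) = P(B|A)·P(A) / P(B)

P(the alarm triggers) = 24/25 × 1/100 + 11/100 × 99/100
= 6/625 + 1089/10000 = 237/2000

P(there is an intruder|the alarm triggers) = (6/625) / (237/2000) = 32/395

P(there is an intruder|the alarm triggers) = 32/395 ≈ 8.10%


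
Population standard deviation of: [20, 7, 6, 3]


Mean = 36/4 = 9
  (20-9)²=121
  (7-9)²=4
  (6-9)²=9
  (3-9)²=36
Σ(x-μ)² = 170
σ² = 170/4 = 85/2

σ = √(85/2) ≈ 6.5192


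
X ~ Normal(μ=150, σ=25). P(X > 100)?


z = (100-150)/25 = -2.0
P(X > 100) = 1 - P(Z ≤ -2.0) = 1 - 0.0228 = 0.9772

P(X > 100) ≈ 0.9772


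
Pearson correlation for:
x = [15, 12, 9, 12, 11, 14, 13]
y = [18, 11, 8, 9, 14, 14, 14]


n=7, Σx=86, Σy=88, Σxy=1114, Σx²=1080, Σy²=1178
r = (7×1114 - 86×88)/√((7×1080 - 86²)(7×1178 - 88²))
= 230/√(164×502) = 230/√82328 ≈ 230/286.9286 ≈ 0.8016

r ≈ 0.8016


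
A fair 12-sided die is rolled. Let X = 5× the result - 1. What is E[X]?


E[die] = (1+12)/2 = 13/2
E[X] = 5×13/2 - 1 = 63/2

E[X] = 63/2


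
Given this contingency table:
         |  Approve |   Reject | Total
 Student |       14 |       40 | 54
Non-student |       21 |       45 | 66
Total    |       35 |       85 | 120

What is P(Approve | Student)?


P(Approve | Student) = 14/(14+40) = 14/54 = 7/27

P(Approve|Student) = 7/27 ≈ 25.93%


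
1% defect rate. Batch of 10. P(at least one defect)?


P(all good) = (99/100)^10 = 90438207500880449001/100000000000000000000
P(≥1 defect) = 9561792499119550999/100000000000000000000

P = 9561792499119550999/100000000000000000000 ≈ 9.56%


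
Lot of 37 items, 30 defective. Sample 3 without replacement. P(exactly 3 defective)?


Hypergeometric: C(30,3)×C(7,0)/C(37,3)
= 4060×1/7770 = 58/111

P(X=3) = 58/111 ≈ 52.25%


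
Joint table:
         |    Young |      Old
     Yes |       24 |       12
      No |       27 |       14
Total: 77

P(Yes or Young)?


P(Yes∨Young) = P(Yes) + P(Young) - P(Yes∧Young)
= (36 + 51 - 24)/77 = 63/77 = 9/11

P = 9/11 ≈ 81.82%


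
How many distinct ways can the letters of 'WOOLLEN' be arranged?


Letters: 7, freq: {'W': 1, 'O': 2, 'L': 2, 'E': 1, 'N': 1}
7!/(1!×2!×2!×1!×1!) = 5040/4 = 1260

1260


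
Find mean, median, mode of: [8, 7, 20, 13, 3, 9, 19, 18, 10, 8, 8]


Sorted: [3, 7, 8, 8, 8, 9, 10, 13, 18, 19, 20]
Mean = 123/11
Median = 9
Freq: {8: 3, 7: 1, 20: 1, 13: 1, 3: 1, 9: 1, 19: 1, 18: 1, 10: 1}
Mode: [8]

Mean=123/11, Median=9, Mode=8


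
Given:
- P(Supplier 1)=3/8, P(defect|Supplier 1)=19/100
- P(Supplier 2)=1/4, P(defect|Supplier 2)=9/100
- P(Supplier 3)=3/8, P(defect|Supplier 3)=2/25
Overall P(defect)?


P(B) = Σ P(B|Aᵢ)×P(Aᵢ)
  19/100×3/8 = 57/800
  9/100×1/4 = 9/400
  2/25×3/8 = 3/100
Sum = 99/800

P(defect) = 99/800 ≈ 12.38%


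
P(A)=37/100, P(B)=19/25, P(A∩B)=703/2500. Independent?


P(A)×P(B) = 703/2500
P(A∩B) = 703/2500
Equal ✓ → Independent

Yes, independent


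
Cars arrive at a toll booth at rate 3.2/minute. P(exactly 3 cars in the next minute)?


Poisson(λ=3.2): P(X=3) = e^(-λ)×λ^k/k!
= e^(-3.2) × 3.2^3 / 3!
≈ 0.04076220398 × 32.768 / 6 ≈ 0.222616

P(X=3) ≈ 0.222616 ≈ 22.26%


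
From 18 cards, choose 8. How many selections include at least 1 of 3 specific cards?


Complement: C(18,8) - C(15,8) = 43758 - 6435 = 37323

37323


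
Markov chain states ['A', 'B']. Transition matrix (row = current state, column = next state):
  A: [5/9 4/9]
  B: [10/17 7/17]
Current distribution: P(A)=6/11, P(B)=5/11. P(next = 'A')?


P(next=A) = Σᵢ P(now=i)×P(i→A)
= 6/11×5/9 + 5/11×10/17
= 10/33 + 50/187 = 320/561

P = 320/561 ≈ 0.5704


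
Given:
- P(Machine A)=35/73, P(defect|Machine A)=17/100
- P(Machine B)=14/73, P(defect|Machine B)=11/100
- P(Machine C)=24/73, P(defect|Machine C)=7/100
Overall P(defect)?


P(B) = Σ P(B|Aᵢ)×P(Aᵢ)
  17/100×35/73 = 119/1460
  11/100×14/73 = 77/3650
  7/100×24/73 = 42/1825
Sum = 917/7300

P(defect) = 917/7300 ≈ 12.56%


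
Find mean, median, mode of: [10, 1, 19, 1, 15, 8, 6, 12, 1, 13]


Sorted: [1, 1, 1, 6, 8, 10, 12, 13, 15, 19]
Mean = 86/10 = 43/5
Median = 9
Freq: {10: 1, 1: 3, 19: 1, 15: 1, 8: 1, 6: 1, 12: 1, 13: 1}
Mode: [1]

Mean=43/5, Median=9, Mode=1


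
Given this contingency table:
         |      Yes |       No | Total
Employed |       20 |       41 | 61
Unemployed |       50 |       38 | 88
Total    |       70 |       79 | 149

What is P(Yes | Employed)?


P(Yes | Employed) = 20/(20+41) = 20/61

P(Yes|Employed) = 20/61 ≈ 32.79%


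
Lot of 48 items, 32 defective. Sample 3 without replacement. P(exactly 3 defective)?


Hypergeometric: C(32,3)×C(16,0)/C(48,3)
= 4960×1/17296 = 310/1081

P(X=3) = 310/1081 ≈ 28.68%


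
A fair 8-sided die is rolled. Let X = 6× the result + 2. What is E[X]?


E[die] = (1+8)/2 = 9/2
E[X] = 6×9/2 + 2 = 29

E[X] = 29


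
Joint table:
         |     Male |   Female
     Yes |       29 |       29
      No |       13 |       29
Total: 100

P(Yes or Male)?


P(Yes∨Male) = P(Yes) + P(Male) - P(Yes∧Male)
= (58 + 42 - 29)/100 = 71/100

P = 71/100 ≈ 71.00%


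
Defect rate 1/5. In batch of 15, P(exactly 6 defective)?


Binomial: P(X=6) = C(15,6)×p^6×(1-p)^9
= 5005 × 1/15625 × 262144/1953125 = 262406144/6103515625

P(X=6) = 262406144/6103515625 ≈ 4.30%


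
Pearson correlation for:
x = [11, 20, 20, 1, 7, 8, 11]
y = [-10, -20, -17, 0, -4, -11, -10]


n=7, Σx=78, Σy=-72, Σxy=-1076, Σx²=1156, Σy²=1026
r = (7×(-1076) - 78×(-72))/√((7×1156 - 78²)(7×1026 - (-72)²))
= -1916/√(2008×1998) = -1916/√4011984 ≈ -1916/2002.9938 ≈ -0.9566

r ≈ -0.9566


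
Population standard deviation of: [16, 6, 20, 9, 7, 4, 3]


Mean = 65/7
  (16-65/7)²=2209/49
  (6-65/7)²=529/49
  (20-65/7)²=5625/49
  (9-65/7)²=4/49
  (7-65/7)²=256/49
  (4-65/7)²=1369/49
  (3-65/7)²=1936/49
Σ(x-μ)² = 1704/7
σ² = (1704/7)/7 = 1704/49

σ = √(1704/49) ≈ 5.8971


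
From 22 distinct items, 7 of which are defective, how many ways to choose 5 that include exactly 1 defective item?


Choose 1 of the 7 defective items and 4 of the other 15 items:
C(7,1)×C(15,4) = 7×1365 = 9555

9555


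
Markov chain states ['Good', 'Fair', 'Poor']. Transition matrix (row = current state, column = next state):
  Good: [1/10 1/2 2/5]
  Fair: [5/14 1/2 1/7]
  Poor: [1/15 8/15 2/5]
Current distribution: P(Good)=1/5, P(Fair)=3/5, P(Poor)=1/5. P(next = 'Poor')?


P(next=Poor) = Σᵢ P(now=i)×P(i→Poor)
= 1/5×2/5 + 3/5×1/7 + 1/5×2/5
= 2/25 + 3/35 + 2/25 = 43/175

P = 43/175 ≈ 0.2457


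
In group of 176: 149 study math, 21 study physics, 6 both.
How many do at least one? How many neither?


|A∪B| = 149+21-6 = 164
Neither = 176-164 = 12

At least one: 164; Neither: 12


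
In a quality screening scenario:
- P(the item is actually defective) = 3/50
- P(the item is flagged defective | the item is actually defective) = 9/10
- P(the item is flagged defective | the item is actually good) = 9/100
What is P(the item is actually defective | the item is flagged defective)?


Using Bayes' theorem:
P(A|B) = P(B|A)·P(A) / P(B)

P(the item is flagged defective) = 9/10 × 3/50 + 9/100 × 47/50
= 27/500 + 423/5000 = 693/5000

P(the item is actually defective|the item is flagged defective) = (27/500) / (693/5000) = 30/77

P(the item is actually defective|the item is flagged defective) = 30/77 ≈ 38.96%


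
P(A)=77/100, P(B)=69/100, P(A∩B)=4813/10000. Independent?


P(A)×P(B) = 5313/10000
P(A∩B) = 4813/10000
Not equal → NOT independent

No, not independent


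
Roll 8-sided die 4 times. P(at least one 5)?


P(no 5)^4 = (7/8)^4 = 2401/4096
P(≥1) = 1 - 2401/4096 = 1695/4096

P = 1695/4096 ≈ 41.38%


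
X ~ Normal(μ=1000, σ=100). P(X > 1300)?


z = (1300-1000)/100 = 3.0
P(X > 1300) = 1 - P(Z ≤ 3.0) = 1 - 0.9987 = 0.0013

P(X > 1300) ≈ 0.0013


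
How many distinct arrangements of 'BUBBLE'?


Letters: 6, freq: {'B': 3, 'U': 1, 'L': 1, 'E': 1}
6!/(3!×1!×1!×1!) = 720/6 = 120

120


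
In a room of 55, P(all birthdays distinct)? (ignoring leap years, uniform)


P(all different) = Π(365-i)/365 for i=0..54
= (365/365)×(364/365)×...×(311/365)
= 0.013738

P ≈ 0.0137 ≈ 1.37%


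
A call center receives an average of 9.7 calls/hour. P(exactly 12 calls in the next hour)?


Poisson(λ=9.7): P(X=12) = e^(-λ)×λ^k/k!
= e^(-9.7) × 9.7^12 / 12!
≈ 6.128349505e-05 × 693842360995 / 479001600 ≈ 0.088770

P(X=12) ≈ 0.088770 ≈ 8.88%


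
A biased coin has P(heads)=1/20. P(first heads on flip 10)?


Geometric: P(X=10) = (1-p)^(k-1)×p = (19/20)^9×1/20 = 322687697779/10240000000000

P(X=10) = 322687697779/10240000000000 ≈ 3.15%


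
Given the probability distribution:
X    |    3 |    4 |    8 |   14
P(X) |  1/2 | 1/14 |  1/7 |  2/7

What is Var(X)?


E[X] = 97/14
E[X²] = 991/14
Var(X) = E[X²] - (E[X])² = 991/14 - 9409/196 = 4465/196

Var(X) = 4465/196 ≈ 22.7806


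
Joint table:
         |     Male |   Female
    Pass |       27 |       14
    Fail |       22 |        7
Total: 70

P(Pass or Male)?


P(Pass∨Male) = P(Pass) + P(Male) - P(Pass∧Male)
= (41 + 49 - 27)/70 = 63/70 = 9/10

P = 9/10 ≈ 90.00%


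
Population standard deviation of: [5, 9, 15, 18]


Mean = 47/4
  (5-47/4)²=729/16
  (9-47/4)²=121/16
  (15-47/4)²=169/16
  (18-47/4)²=625/16
Σ(x-μ)² = 411/4
σ² = (411/4)/4 = 411/16

σ = √(411/16) ≈ 5.0683


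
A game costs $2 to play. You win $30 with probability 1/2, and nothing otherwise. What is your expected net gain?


E[gain] = (30-2)×1/2 + (-2)×1/2
= 14 - 1 = 13

Expected net gain = $13 ≈ $13.00


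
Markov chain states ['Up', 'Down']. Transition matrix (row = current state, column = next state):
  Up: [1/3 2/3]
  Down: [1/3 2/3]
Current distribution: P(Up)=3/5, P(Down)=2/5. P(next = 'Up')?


P(next=Up) = Σᵢ P(now=i)×P(i→Up)
= 3/5×1/3 + 2/5×1/3
= 1/5 + 2/15 = 1/3

P = 1/3 ≈ 0.3333


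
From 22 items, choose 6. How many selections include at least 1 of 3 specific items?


Complement: C(22,6) - C(19,6) = 74613 - 27132 = 47481

47481


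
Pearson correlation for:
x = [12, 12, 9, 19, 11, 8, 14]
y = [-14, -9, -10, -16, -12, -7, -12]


n=7, Σx=85, Σy=-80, Σxy=-1026, Σx²=1111, Σy²=970
r = (7×(-1026) - 85×(-80))/√((7×1111 - 85²)(7×970 - (-80)²))
= -382/√(552×390) = -382/√215280 ≈ -382/463.9828 ≈ -0.8233

r ≈ -0.8233


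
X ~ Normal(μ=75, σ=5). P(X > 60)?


z = (60-75)/5 = -3.0
P(X > 60) = 1 - P(Z ≤ -3.0) = 1 - 0.0013 = 0.9987

P(X > 60) ≈ 0.9987


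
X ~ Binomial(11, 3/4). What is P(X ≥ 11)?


P(X ≥ 11) = Σ P(X=i) for i=11..11
P(X=11) = 177147/4194304
Sum = 177147/4194304

P(X ≥ 11) = 177147/4194304 ≈ 4.22%


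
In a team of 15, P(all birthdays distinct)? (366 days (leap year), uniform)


P(all different) = Π(366-i)/366 for i=0..14
= (366/366)×(365/366)×...×(352/366)
= 0.747702

P ≈ 0.7477 ≈ 74.77%


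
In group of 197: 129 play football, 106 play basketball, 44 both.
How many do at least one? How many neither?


|A∪B| = 129+106-44 = 191
Neither = 197-191 = 6

At least one: 191; Neither: 6


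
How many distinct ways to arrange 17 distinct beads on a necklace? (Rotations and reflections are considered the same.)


Free circular arrangements: rotations and reflections both identified.
(n-1)!/2 = 16!/2 = 20922789888000/2 = 10461394944000

10461394944000


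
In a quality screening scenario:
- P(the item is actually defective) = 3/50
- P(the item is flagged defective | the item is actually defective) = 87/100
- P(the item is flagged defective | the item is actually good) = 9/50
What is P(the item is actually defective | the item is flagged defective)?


Using Bayes' theorem:
P(A|B) = P(B|A)·P(A) / P(B)

P(the item is flagged defective) = 87/100 × 3/50 + 9/50 × 47/50
= 261/5000 + 423/2500 = 1107/5000

P(the item is actually defective|the item is flagged defective) = (261/5000) / (1107/5000) = 29/123

P(the item is actually defective|the item is flagged defective) = 29/123 ≈ 23.58%


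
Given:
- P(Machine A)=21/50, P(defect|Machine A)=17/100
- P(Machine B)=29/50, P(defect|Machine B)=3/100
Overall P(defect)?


P(B) = Σ P(B|Aᵢ)×P(Aᵢ)
  17/100×21/50 = 357/5000
  3/100×29/50 = 87/5000
Sum = 111/1250

P(defect) = 111/1250 ≈ 8.88%


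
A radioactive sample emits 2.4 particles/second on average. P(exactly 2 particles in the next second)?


Poisson(λ=2.4): P(X=2) = e^(-λ)×λ^k/k!
= e^(-2.4) × 2.4^2 / 2!
≈ 0.09071795329 × 5.76 / 2 ≈ 0.261268

P(X=2) ≈ 0.261268 ≈ 26.13%


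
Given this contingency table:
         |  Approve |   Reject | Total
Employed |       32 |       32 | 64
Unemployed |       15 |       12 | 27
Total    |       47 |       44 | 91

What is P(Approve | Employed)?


P(Approve | Employed) = 32/(32+32) = 32/64 = 1/2

P(Approve|Employed) = 1/2 ≈ 50.00%


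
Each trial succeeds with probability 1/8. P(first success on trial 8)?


Geometric: P(X=8) = (1-p)^(k-1)×p = (7/8)^7×1/8 = 823543/16777216

P(X=8) = 823543/16777216 ≈ 4.91%


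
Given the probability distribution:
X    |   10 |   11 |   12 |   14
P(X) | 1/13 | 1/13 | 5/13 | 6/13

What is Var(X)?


E[X] = 165/13
E[X²] = 2117/13
Var(X) = E[X²] - (E[X])² = 2117/13 - 27225/169 = 296/169

Var(X) = 296/169 ≈ 1.7515


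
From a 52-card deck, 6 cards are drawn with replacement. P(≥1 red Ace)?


P(not a red Ace) = 50/52 = 25/26
P(none in 6 draws) = (25/26)^6 = 244140625/308915776
P(≥1 red Ace) = 1 - 244140625/308915776 = 64775151/308915776

P = 64775151/308915776 ≈ 20.97%


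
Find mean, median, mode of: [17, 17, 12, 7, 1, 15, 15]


Sorted: [1, 7, 12, 15, 15, 17, 17]
Mean = 84/7 = 12
Median = 15
Freq: {17: 2, 12: 1, 7: 1, 1: 1, 15: 2}
Mode: [15, 17]

Mean=12, Median=15, Mode=[15, 17]


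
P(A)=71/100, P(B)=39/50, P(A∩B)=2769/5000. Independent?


P(A)×P(B) = 2769/5000
P(A∩B) = 2769/5000
Equal ✓ → Independent

Yes, independent


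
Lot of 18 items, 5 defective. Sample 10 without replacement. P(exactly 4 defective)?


Hypergeometric: C(5,4)×C(13,6)/C(18,10)
= 5×1716/43758 = 10/51

P(X=4) = 10/51 ≈ 19.61%


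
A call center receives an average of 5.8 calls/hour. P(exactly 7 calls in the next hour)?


Poisson(λ=5.8): P(X=7) = e^(-λ)×λ^k/k!
= e^(-5.8) × 5.8^7 / 7!
≈ 0.003027554745 × 220798.416755 / 5040 ≈ 0.132635

P(X=7) ≈ 0.132635 ≈ 13.26%


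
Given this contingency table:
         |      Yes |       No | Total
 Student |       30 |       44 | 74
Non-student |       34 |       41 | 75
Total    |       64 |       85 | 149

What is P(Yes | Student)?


P(Yes | Student) = 30/(30+44) = 30/74 = 15/37

P(Yes|Student) = 15/37 ≈ 40.54%


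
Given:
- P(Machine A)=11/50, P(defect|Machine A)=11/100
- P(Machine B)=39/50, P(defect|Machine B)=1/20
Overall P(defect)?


P(B) = Σ P(B|Aᵢ)×P(Aᵢ)
  11/100×11/50 = 121/5000
  1/20×39/50 = 39/1000
Sum = 79/1250

P(defect) = 79/1250 ≈ 6.32%


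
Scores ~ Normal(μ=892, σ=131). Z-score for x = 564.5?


z = (x - μ)/σ = (564.5 - 892)/131 = -2.5

z = -2.5


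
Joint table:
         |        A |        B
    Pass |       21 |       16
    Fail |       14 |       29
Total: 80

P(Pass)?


P(Pass) = (21+16)/80 = 37/80

P(Pass) = 37/80 ≈ 46.25%


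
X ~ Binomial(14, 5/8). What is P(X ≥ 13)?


P(X ≥ 13) = Σ P(X=i) for i=13..14
P(X=13) = 25634765625/2199023255552
P(X=14) = 6103515625/4398046511104
Sum = 57373046875/4398046511104

P(X ≥ 13) = 57373046875/4398046511104 ≈ 1.30%


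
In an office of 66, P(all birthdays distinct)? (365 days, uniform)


P(all different) = Π(365-i)/365 for i=0..65
= (365/365)×(364/365)×...×(300/365)
= 0.001904

P ≈ 0.0019 ≈ 0.19%


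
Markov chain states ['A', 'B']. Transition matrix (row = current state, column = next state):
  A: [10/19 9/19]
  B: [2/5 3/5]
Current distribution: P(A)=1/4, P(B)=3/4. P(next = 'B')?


P(next=B) = Σᵢ P(now=i)×P(i→B)
= 1/4×9/19 + 3/4×3/5
= 9/76 + 9/20 = 54/95

P = 54/95 ≈ 0.5684


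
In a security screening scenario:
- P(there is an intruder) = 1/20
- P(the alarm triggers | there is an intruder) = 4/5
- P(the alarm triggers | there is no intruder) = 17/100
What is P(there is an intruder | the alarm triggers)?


Using Bayes' theorem:
P(A|B) = P(B|A)·P(A) / P(B)

P(the alarm triggers) = 4/5 × 1/20 + 17/100 × 19/20
= 1/25 + 323/2000 = 403/2000

P(there is an intruder|the alarm triggers) = (1/25) / (403/2000) = 80/403

P(there is an intruder|the alarm triggers) = 80/403 ≈ 19.85%


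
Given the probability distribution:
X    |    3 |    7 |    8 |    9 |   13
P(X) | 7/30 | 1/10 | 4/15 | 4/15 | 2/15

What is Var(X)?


E[X] = 23/3
E[X²] = 341/5
Var(X) = E[X²] - (E[X])² = 341/5 - 529/9 = 424/45

Var(X) = 424/45 ≈ 9.4222


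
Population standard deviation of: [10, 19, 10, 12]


Mean = 51/4
  (10-51/4)²=121/16
  (19-51/4)²=625/16
  (10-51/4)²=121/16
  (12-51/4)²=9/16
Σ(x-μ)² = 219/4
σ² = (219/4)/4 = 219/16

σ = √(219/16) ≈ 3.6997


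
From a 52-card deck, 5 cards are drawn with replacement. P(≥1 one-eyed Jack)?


P(not a one-eyed Jack) = 50/52 = 25/26
P(none in 5 draws) = (25/26)^5 = 9765625/11881376
P(≥1 one-eyed Jack) = 1 - 9765625/11881376 = 2115751/11881376

P = 2115751/11881376 ≈ 17.81%


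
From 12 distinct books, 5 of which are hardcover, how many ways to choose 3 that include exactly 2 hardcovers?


Choose 2 of the 5 hardcovers and 1 of the other 7 books:
C(5,2)×C(7,1) = 10×7 = 70

70


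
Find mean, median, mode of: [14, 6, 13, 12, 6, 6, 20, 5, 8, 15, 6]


Sorted: [5, 6, 6, 6, 6, 8, 12, 13, 14, 15, 20]
Mean = 111/11
Median = 8
Freq: {14: 1, 6: 4, 13: 1, 12: 1, 20: 1, 5: 1, 8: 1, 15: 1}
Mode: [6]

Mean=111/11, Median=8, Mode=6


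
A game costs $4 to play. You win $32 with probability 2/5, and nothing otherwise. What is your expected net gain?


E[gain] = (32-4)×2/5 + (-4)×3/5
= 56/5 - 12/5 = 44/5

Expected net gain = $44/5 ≈ $8.80


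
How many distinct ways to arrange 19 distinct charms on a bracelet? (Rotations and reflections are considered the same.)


Free circular arrangements: rotations and reflections both identified.
(n-1)!/2 = 18!/2 = 6402373705728000/2 = 3201186852864000

3201186852864000


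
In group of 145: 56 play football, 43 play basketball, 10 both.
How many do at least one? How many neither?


|A∪B| = 56+43-10 = 89
Neither = 145-89 = 56

At least one: 89; Neither: 56


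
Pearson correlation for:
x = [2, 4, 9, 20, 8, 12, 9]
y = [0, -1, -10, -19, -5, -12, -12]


n=7, Σx=64, Σy=-59, Σxy=-766, Σx²=790, Σy²=775
r = (7×(-766) - 64×(-59))/√((7×790 - 64²)(7×775 - (-59)²))
= -1586/√(1434×1944) = -1586/√2787696 ≈ -1586/1669.6395 ≈ -0.9499

r ≈ -0.9499


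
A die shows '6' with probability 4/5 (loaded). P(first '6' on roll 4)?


Geometric: P(X=4) = (1-p)^(k-1)×p = (1/5)^3×4/5 = 4/625

P(X=4) = 4/625 ≈ 0.64%


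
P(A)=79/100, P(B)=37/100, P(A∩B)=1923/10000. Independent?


P(A)×P(B) = 2923/10000
P(A∩B) = 1923/10000
Not equal → NOT independent

No, not independent


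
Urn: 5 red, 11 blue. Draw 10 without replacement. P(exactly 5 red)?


Hypergeometric: C(5,5)×C(11,5)/C(16,10)
= 1×462/8008 = 3/52

P(X=5) = 3/52 ≈ 5.77%


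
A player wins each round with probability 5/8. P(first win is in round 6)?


Geometric: P(X=6) = (1-p)^(k-1)×p = (3/8)^5×5/8 = 1215/262144

P(X=6) = 1215/262144 ≈ 0.46%


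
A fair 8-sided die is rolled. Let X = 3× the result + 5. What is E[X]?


E[die] = (1+8)/2 = 9/2
E[X] = 3×9/2 + 5 = 37/2

E[X] = 37/2


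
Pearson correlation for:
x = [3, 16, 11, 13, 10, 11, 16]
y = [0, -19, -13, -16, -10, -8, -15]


n=7, Σx=80, Σy=-81, Σxy=-1083, Σx²=1032, Σy²=1175
r = (7×(-1083) - 80×(-81))/√((7×1032 - 80²)(7×1175 - (-81)²))
= -1101/√(824×1664) = -1101/√1371136 ≈ -1101/1170.9552 ≈ -0.9403

r ≈ -0.9403


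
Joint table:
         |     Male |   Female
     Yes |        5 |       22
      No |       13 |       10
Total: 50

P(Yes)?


P(Yes) = (5+22)/50 = 27/50

P(Yes) = 27/50 ≈ 54.00%


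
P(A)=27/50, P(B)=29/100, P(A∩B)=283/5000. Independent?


P(A)×P(B) = 783/5000
P(A∩B) = 283/5000
Not equal → NOT independent

No, not independent


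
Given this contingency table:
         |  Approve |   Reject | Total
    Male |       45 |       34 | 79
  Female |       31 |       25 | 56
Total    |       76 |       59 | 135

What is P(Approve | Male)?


P(Approve | Male) = 45/(45+34) = 45/79

P(Approve|Male) = 45/79 ≈ 56.96%


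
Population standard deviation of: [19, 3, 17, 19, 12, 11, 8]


Mean = 89/7
  (19-89/7)²=1936/49
  (3-89/7)²=4624/49
  (17-89/7)²=900/49
  (19-89/7)²=1936/49
  (12-89/7)²=25/49
  (11-89/7)²=144/49
  (8-89/7)²=1089/49
Σ(x-μ)² = 1522/7
σ² = (1522/7)/7 = 1522/49

σ = √(1522/49) ≈ 5.5733


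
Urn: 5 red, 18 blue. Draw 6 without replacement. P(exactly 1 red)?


Hypergeometric: C(5,1)×C(18,5)/C(23,6)
= 5×8568/100947 = 2040/4807

P(X=1) = 2040/4807 ≈ 42.44%


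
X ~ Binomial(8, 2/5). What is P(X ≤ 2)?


P(X ≤ 2) = Σ P(X=i) for i=0..2
P(X=0) = 6561/390625
P(X=1) = 34992/390625
P(X=2) = 81648/390625
Sum = 123201/390625

P(X ≤ 2) = 123201/390625 ≈ 31.54%


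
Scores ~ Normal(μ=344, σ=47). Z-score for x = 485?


z = (x - μ)/σ = (485 - 344)/47 = 3.0

z = 3.0


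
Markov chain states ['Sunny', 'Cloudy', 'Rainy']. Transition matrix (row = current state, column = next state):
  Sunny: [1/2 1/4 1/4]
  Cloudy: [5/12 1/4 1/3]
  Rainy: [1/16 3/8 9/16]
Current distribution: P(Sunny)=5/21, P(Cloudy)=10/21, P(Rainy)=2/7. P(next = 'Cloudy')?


P(next=Cloudy) = Σᵢ P(now=i)×P(i→Cloudy)
= 5/21×1/4 + 10/21×1/4 + 2/7×3/8
= 5/84 + 5/42 + 3/28 = 2/7

P = 2/7 ≈ 0.2857


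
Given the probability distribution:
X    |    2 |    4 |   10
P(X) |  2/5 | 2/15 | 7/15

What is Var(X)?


E[X] = 6
E[X²] = 252/5
Var(X) = E[X²] - (E[X])² = 252/5 - 36 = 72/5

Var(X) = 72/5 ≈ 14.4000


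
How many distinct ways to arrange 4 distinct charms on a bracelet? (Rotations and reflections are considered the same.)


Free circular arrangements: rotations and reflections both identified.
(n-1)!/2 = 3!/2 = 6/2 = 3

3


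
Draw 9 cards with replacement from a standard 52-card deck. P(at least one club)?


P(not a club) = 39/52 = 3/4
P(none in 9 draws) = (3/4)^9 = 19683/262144
P(≥1 club) = 1 - 19683/262144 = 242461/262144

P = 242461/262144 ≈ 92.49%


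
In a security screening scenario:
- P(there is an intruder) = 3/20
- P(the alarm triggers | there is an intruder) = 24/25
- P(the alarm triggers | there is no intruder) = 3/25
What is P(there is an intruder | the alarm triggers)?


Using Bayes' theorem:
P(A|B) = P(B|A)·P(A) / P(B)

P(the alarm triggers) = 24/25 × 3/20 + 3/25 × 17/20
= 18/125 + 51/500 = 123/500

P(there is an intruder|the alarm triggers) = (18/125) / (123/500) = 24/41

P(there is an intruder|the alarm triggers) = 24/41 ≈ 58.54%
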